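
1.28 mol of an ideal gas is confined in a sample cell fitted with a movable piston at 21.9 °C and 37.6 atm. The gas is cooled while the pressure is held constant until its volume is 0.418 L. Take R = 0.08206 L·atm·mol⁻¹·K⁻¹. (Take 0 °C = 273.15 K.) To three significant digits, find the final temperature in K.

T₂ ≈ 150 K

Convert: T₁ = 295.0 K.
From PV = nRT: V₁ = nRT₁/P₁ = 0.8242 L.
P constant ⇒ V ∝ T: P₂ = P₁; T₂ = T₁·(V₂/V₁) = 149.6 K.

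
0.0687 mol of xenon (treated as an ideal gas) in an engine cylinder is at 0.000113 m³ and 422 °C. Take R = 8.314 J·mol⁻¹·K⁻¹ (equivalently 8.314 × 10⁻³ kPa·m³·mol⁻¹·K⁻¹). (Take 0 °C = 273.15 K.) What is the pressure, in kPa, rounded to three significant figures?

P ≈ 3.51e+03 kPa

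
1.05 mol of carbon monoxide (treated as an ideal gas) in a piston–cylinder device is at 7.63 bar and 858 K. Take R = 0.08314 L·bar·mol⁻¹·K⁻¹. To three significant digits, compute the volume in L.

PV = nRT ⇒ V = nRT/P = (1.05 × 0.08314 × 858) / 7.63

V ≈ 9.82 L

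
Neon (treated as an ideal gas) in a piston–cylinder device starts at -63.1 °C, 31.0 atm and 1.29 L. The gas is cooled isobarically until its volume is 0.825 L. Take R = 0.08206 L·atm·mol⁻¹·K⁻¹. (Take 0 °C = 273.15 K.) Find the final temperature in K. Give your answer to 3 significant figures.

T₂ ≈ 134 K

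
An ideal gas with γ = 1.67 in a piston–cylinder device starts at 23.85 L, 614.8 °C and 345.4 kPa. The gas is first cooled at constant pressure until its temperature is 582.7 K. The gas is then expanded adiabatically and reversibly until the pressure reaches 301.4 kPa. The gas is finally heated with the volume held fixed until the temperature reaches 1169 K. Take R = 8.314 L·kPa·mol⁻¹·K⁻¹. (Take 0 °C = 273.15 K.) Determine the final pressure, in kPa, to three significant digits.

P₄ ≈ 639 kPa

Convert: T₁ = 887.9 K.
Isobaric, so V/T is constant: P₂ = P₁; V₂ = V₁·(T₂/T₁) = 15.65 L.
Adiabatic (γ = 1.67), T V^(γ−1) and P V^γ constant: T₃ = T₂·(P₃/P₂)^((γ−1)/γ) = 551.7 K; V₃ = V₂·(P₂/P₃)^(1/γ) = 16.98 L.
Isochoric, so P/T is constant: V₄ = V₃; P₄ = P₃·(T₄/T₃) = 638.6 kPa.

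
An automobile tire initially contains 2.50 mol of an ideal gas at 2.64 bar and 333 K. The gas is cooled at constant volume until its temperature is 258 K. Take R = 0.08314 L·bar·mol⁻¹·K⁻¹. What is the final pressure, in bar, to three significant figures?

From PV = nRT: V₁ = nRT₁/P₁ = 26.22 L.
V constant ⇒ P ∝ T: V₂ = V₁; P₂ = P₁·(T₂/T₁) = 2.045 bar.

P₂ ≈ 2.05 bar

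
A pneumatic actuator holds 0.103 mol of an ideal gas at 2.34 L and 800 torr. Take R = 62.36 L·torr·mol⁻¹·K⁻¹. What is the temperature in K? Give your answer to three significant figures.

PV = nRT ⇒ T = PV/(nR) = (800 × 2.34) / (0.103 × 62.36)

T ≈ 291 K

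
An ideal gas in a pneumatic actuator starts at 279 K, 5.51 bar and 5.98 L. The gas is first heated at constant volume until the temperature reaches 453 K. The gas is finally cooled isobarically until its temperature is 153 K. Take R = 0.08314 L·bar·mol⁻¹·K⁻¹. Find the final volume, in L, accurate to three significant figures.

V₃ ≈ 2.02 L

V constant ⇒ P ∝ T: V₂ = V₁; P₂ = P₁·(T₂/T₁) = 8.946 bar.
P constant ⇒ V ∝ T: P₃ = P₂; V₃ = V₂·(T₃/T₂) = 2.020 L.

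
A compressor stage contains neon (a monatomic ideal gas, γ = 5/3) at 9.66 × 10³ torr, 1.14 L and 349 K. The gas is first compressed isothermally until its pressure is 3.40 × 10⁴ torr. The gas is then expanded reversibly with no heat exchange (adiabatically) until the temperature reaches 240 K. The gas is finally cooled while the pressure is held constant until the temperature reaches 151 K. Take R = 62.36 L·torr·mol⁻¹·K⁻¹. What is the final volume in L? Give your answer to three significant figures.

V₄ ≈ 0.357 L

Isothermal, so P V is constant: T₂ = T₁; V₂ = V₁·(P₁/P₂) = 0.3239 L.
Reversible adiabatic, γ = 5/3: P₃ = P₂·(T₃/T₂)^(γ/(γ−1)) = 1.333e+04 torr; V₃ = V₂·(T₂/T₃)^(1/(γ−1)) = 0.5680 L.
Isobaric, so V/T is constant: P₄ = P₃; V₄ = V₃·(T₄/T₃) = 0.3573 L.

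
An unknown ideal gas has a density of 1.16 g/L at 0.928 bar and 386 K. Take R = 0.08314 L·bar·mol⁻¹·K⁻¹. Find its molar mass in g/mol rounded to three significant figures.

M ≈ 40.1 g/mol

ρ = PM/(RT) ⇒ M = ρRT/P = (1.16 × 0.08314 × 386.0) / 0.928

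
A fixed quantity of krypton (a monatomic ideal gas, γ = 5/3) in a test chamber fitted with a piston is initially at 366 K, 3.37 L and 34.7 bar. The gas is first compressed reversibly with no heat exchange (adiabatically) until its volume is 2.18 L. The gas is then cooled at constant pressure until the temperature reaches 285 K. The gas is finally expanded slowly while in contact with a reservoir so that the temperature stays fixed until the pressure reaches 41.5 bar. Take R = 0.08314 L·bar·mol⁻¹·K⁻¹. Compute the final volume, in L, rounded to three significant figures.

V₄ ≈ 2.19 L

Reversible adiabatic, γ = 5/3: T₂ = T₁·(V₁/V₂)^(γ−1) = 489.3 K; P₂ = P₁·(V₁/V₂)^γ = 71.72 bar.
P constant ⇒ V ∝ T: P₃ = P₂; V₃ = V₂·(T₃/T₂) = 1.270 L.
Isothermal, so P V is constant: T₄ = T₃; V₄ = V₃·(P₃/P₄) = 2.194 L.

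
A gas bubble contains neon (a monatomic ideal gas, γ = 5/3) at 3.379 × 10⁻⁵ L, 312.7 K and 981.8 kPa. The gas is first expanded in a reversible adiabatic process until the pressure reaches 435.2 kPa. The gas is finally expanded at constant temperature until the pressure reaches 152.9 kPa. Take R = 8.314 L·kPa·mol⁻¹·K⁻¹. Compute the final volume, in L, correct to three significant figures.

V₃ ≈ 0.000157 L

Adiabatic (γ = 5/3), T V^(γ−1) and P V^γ constant: T₂ = T₁·(P₂/P₁)^((γ−1)/γ) = 225.8 K; V₂ = V₁·(P₁/P₂)^(1/γ) = 5.505e-05 L.
T constant ⇒ Boyle's law P V = const: T₃ = T₂; V₃ = V₂·(P₂/P₃) = 0.0001567 L.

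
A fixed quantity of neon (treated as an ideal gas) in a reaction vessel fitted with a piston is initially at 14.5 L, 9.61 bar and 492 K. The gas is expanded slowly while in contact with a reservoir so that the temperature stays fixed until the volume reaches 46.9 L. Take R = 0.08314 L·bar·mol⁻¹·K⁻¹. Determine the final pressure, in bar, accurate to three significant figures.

Isothermal, so P V is constant: T₂ = T₁; P₂ = P₁·(V₁/V₂) = 2.971 bar.

P₂ ≈ 2.97 bar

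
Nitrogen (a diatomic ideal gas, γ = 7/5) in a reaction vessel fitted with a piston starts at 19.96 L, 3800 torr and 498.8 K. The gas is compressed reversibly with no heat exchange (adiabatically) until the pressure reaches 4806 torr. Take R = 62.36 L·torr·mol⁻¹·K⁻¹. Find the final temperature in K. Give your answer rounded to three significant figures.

Reversible adiabatic, γ = 7/5: T₂ = T₁·(P₂/P₁)^((γ−1)/γ) = 533.4 K; V₂ = V₁·(P₁/P₂)^(1/γ) = 16.88 L.

T₂ ≈ 533 K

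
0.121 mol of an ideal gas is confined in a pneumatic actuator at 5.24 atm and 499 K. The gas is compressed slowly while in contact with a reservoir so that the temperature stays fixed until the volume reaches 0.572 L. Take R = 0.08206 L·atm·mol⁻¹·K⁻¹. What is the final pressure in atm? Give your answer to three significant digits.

P₂ ≈ 8.66 atm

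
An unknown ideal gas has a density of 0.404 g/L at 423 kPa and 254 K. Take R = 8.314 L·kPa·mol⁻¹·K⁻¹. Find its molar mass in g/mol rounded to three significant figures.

ρ = PM/(RT) ⇒ M = ρRT/P = (0.404 × 8.314 × 254.0) / 423

M ≈ 2.02 g/mol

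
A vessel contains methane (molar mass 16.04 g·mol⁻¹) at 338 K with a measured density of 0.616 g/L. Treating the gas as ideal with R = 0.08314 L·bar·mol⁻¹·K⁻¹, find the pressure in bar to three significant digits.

ρ = PM/(RT) ⇒ P = ρRT/M = (0.616 × 0.08314 × 338.0) / 16.04

P ≈ 1.08 bar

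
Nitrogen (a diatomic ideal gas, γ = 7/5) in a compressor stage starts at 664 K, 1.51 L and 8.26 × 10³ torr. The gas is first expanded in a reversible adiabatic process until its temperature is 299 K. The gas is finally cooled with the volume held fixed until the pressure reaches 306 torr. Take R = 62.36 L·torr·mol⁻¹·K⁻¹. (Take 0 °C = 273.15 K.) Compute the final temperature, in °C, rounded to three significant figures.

T₃ ≈ -92.4 °C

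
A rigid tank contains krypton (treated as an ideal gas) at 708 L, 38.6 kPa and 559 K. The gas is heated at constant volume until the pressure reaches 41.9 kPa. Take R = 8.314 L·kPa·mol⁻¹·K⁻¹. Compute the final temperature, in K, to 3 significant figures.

T₂ ≈ 607 K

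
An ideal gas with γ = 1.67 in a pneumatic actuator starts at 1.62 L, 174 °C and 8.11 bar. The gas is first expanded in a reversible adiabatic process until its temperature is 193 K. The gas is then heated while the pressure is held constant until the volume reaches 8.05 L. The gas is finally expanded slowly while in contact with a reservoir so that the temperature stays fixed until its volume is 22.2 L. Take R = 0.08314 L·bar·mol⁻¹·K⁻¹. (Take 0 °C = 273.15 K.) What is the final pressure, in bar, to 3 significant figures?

P₄ ≈ 0.362 bar

Convert: T₁ = 447.1 K.
Adiabatic (γ = 1.67), T V^(γ−1) and P V^γ constant: P₂ = P₁·(T₂/T₁)^(γ/(γ−1)) = 0.9989 bar; V₂ = V₁·(T₁/T₂)^(1/(γ−1)) = 5.677 L.
P constant ⇒ V ∝ T: P₃ = P₂; T₃ = T₂·(V₃/V₂) = 273.7 K.
T constant ⇒ Boyle's law P V = const: T₄ = T₃; P₄ = P₃·(V₃/V₄) = 0.3622 bar.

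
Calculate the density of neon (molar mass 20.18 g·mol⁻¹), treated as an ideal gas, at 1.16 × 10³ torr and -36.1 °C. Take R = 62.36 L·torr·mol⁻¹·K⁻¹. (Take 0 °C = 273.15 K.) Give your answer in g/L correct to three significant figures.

ρ ≈ 1.58 g/L

ρ = PM/(RT) = (1.16e+03 × 20.18) / (62.36 × 237.0)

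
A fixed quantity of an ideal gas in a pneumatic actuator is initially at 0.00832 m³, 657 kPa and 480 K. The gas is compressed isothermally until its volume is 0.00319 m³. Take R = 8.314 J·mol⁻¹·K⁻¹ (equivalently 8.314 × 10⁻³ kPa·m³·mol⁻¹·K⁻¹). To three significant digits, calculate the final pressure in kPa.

P₂ ≈ 1.71e+03 kPa

T constant ⇒ Boyle's law P V = const: T₂ = T₁; P₂ = P₁·(V₁/V₂) = 1714 kPa.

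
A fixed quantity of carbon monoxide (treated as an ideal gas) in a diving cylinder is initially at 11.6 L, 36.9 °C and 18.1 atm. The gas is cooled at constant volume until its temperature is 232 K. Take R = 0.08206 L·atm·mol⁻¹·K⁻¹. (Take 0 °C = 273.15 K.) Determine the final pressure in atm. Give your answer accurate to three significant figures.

Convert: T₁ = 310.0 K.
V constant ⇒ P ∝ T: V₂ = V₁; P₂ = P₁·(T₂/T₁) = 13.54 atm.

P₂ ≈ 13.5 atm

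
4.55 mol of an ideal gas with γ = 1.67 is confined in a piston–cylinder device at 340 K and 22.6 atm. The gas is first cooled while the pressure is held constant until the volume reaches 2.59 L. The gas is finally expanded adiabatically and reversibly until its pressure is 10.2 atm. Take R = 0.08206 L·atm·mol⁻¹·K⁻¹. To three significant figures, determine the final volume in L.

From PV = nRT: V₁ = nRT₁/P₁ = 5.617 L.
Isobaric, so V/T is constant: P₂ = P₁; T₂ = T₁·(V₂/V₁) = 156.8 K.
Adiabatic (γ = 1.67), T V^(γ−1) and P V^γ constant: T₃ = T₂·(P₃/P₂)^((γ−1)/γ) = 113.9 K; V₃ = V₂·(P₂/P₃)^(1/γ) = 4.171 L.

V₃ ≈ 4.17 L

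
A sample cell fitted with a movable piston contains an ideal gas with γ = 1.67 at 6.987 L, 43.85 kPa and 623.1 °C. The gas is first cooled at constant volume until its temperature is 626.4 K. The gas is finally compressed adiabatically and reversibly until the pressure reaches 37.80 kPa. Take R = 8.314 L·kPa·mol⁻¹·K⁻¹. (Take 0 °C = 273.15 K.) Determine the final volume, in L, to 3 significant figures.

Convert: T₁ = 896.2 K.
Isochoric, so P/T is constant: V₂ = V₁; P₂ = P₁·(T₂/T₁) = 30.65 kPa.
Reversible adiabatic, γ = 1.67: T₃ = T₂·(P₃/P₂)^((γ−1)/γ) = 681.4 K; V₃ = V₂·(P₂/P₃)^(1/γ) = 6.162 L.

V₃ ≈ 6.16 L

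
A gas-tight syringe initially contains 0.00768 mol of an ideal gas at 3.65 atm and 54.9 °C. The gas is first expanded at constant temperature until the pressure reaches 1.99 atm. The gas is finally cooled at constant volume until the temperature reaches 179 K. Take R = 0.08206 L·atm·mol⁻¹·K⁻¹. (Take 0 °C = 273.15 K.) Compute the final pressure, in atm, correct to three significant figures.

P₃ ≈ 1.09 atm

Convert: T₁ = 328.0 K.
From PV = nRT: V₁ = nRT₁/P₁ = 0.05664 L.
Isothermal, so P V is constant: T₂ = T₁; V₂ = V₁·(P₁/P₂) = 0.1039 L.
V constant ⇒ P ∝ T: V₃ = V₂; P₃ = P₂·(T₃/T₂) = 1.086 atm.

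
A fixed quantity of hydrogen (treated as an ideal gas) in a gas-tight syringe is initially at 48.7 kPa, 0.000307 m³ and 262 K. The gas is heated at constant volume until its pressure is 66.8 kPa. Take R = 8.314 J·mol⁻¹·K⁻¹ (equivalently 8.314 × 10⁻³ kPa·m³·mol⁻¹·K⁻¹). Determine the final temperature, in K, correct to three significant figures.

V constant ⇒ P ∝ T: V₂ = V₁; T₂ = T₁·(P₂/P₁) = 359.4 K.

T₂ ≈ 359 K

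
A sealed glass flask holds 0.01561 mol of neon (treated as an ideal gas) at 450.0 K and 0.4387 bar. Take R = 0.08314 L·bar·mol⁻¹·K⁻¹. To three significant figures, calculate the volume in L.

V ≈ 1.33 L

PV = nRT ⇒ V = nRT/P = (0.01561 × 0.08314 × 450.0) / 0.4387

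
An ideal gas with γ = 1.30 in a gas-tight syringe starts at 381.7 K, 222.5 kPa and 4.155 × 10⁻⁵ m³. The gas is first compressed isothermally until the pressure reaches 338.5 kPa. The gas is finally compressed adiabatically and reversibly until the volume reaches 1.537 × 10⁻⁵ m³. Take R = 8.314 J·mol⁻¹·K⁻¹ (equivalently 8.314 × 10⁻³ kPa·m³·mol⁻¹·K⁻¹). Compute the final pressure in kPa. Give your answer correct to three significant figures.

Isothermal, so P V is constant: T₂ = T₁; V₂ = V₁·(P₁/P₂) = 2.731e-05 m³.
Reversible adiabatic, γ = 1.30: T₃ = T₂·(V₂/V₃)^(γ−1) = 453.5 K; P₃ = P₂·(V₂/V₃)^γ = 714.7 kPa.

P₃ ≈ 715 kPa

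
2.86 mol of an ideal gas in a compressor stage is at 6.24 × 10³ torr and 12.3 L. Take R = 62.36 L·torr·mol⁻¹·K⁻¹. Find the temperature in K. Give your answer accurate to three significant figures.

T ≈ 430 K

PV = nRT ⇒ T = PV/(nR) = (6.24e+03 × 12.3) / (2.86 × 62.36)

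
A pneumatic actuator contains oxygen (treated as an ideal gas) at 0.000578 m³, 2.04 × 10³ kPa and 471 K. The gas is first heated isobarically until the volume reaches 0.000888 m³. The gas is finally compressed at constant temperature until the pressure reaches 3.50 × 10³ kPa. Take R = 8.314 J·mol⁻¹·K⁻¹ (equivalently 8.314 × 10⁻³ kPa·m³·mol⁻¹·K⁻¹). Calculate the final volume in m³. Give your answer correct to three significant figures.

V₃ ≈ 0.000518 m³

Isobaric, so V/T is constant: P₂ = P₁; T₂ = T₁·(V₂/V₁) = 723.6 K.
Isothermal, so P V is constant: T₃ = T₂; V₃ = V₂·(P₂/P₃) = 0.0005176 m³.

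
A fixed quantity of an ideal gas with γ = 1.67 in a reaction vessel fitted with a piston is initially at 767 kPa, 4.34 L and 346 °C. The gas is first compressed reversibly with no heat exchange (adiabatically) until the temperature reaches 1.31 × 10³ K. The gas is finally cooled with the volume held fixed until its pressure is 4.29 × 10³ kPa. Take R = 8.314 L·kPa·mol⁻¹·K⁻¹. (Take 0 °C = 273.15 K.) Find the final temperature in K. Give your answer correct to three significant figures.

T₃ ≈ 1.13e+03 K

Convert: T₁ = 619.1 K.
Adiabatic (γ = 1.67), T V^(γ−1) and P V^γ constant: P₂ = P₁·(T₂/T₁)^(γ/(γ−1)) = 4967 kPa; V₂ = V₁·(T₁/T₂)^(1/(γ−1)) = 1.418 L.
Isochoric, so P/T is constant: V₃ = V₂; T₃ = T₂·(P₃/P₂) = 1132 K.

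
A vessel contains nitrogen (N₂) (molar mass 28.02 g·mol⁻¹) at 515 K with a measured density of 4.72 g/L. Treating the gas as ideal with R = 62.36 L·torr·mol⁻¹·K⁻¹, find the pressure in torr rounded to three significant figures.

P ≈ 5.41e+03 torr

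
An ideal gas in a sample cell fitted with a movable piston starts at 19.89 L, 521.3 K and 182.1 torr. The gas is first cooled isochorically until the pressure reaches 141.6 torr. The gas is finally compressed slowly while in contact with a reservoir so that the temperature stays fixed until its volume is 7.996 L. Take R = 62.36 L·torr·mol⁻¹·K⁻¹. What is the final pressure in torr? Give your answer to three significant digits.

Isochoric, so P/T is constant: V₂ = V₁; T₂ = T₁·(P₂/P₁) = 405.4 K.
Isothermal, so P V is constant: T₃ = T₂; P₃ = P₂·(V₂/V₃) = 352.2 torr.

P₃ ≈ 352 torr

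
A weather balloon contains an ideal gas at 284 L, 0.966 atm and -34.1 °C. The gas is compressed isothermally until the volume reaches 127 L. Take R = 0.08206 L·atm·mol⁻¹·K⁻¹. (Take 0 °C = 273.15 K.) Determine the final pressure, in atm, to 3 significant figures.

Convert: T₁ = 239.0 K.
T constant ⇒ Boyle's law P V = const: T₂ = T₁; P₂ = P₁·(V₁/V₂) = 2.160 atm.

P₂ ≈ 2.16 atm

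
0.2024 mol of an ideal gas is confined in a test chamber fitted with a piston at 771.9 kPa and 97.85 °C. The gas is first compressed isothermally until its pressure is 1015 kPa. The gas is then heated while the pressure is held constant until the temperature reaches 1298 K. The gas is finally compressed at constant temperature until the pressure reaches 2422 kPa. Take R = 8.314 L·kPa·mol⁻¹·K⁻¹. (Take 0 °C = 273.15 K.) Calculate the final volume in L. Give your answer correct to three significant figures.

Convert: T₁ = 371.0 K.
From PV = nRT: V₁ = nRT₁/P₁ = 0.8088 L.
Isothermal, so P V is constant: T₂ = T₁; V₂ = V₁·(P₁/P₂) = 0.6151 L.
P constant ⇒ V ∝ T: P₃ = P₂; V₃ = V₂·(T₃/T₂) = 2.152 L.
Isothermal, so P V is constant: T₄ = T₃; V₄ = V₃·(P₃/P₄) = 0.9018 L.

V₄ ≈ 0.902 L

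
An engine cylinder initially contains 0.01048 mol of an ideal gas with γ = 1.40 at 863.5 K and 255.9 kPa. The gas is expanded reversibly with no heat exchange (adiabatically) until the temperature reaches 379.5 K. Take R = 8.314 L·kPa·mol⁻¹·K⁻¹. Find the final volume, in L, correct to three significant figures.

V₂ ≈ 2.30 L

From PV = nRT: V₁ = nRT₁/P₁ = 0.2940 L.
Adiabatic (γ = 1.40), T V^(γ−1) and P V^γ constant: P₂ = P₁·(T₂/T₁)^(γ/(γ−1)) = 14.40 kPa; V₂ = V₁·(T₁/T₂)^(1/(γ−1)) = 2.296 L.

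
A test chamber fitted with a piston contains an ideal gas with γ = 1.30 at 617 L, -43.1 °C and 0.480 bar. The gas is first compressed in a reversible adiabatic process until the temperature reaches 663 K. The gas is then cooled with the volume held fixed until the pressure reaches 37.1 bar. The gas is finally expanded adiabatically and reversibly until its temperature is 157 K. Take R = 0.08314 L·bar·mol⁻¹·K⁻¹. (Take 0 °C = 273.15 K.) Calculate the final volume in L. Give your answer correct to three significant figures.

Convert: T₁ = 230.0 K.
Adiabatic (γ = 1.30), T V^(γ−1) and P V^γ constant: P₂ = P₁·(T₂/T₁)^(γ/(γ−1)) = 47.12 bar; V₂ = V₁·(T₁/T₂)^(1/(γ−1)) = 18.11 L.
Isochoric, so P/T is constant: V₃ = V₂; T₃ = T₂·(P₃/P₂) = 522.0 K.
Reversible adiabatic, γ = 1.30: P₄ = P₃·(T₄/T₃)^(γ/(γ−1)) = 0.2034 bar; V₄ = V₃·(T₃/T₄)^(1/(γ−1)) = 993.5 L.

V₄ ≈ 993 L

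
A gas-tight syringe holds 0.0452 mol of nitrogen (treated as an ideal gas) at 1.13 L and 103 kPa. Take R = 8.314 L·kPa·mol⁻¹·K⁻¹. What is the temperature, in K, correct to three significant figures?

PV = nRT ⇒ T = PV/(nR) = (103 × 1.13) / (0.0452 × 8.314)

T ≈ 310 K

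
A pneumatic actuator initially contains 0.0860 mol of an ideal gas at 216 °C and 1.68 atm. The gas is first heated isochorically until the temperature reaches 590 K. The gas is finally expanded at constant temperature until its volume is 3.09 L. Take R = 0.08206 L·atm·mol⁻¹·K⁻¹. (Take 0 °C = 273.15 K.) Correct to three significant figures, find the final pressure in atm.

Convert: T₁ = 489.1 K.
From PV = nRT: V₁ = nRT₁/P₁ = 2.055 L.
Isochoric, so P/T is constant: V₂ = V₁; P₂ = P₁·(T₂/T₁) = 2.026 atm.
T constant ⇒ Boyle's law P V = const: T₃ = T₂; P₃ = P₂·(V₂/V₃) = 1.347 atm.

P₃ ≈ 1.35 atm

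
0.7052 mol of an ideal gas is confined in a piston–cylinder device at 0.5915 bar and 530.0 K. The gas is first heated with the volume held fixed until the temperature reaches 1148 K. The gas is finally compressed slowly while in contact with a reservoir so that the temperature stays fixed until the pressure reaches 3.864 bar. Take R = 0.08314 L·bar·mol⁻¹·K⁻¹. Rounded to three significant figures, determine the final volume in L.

From PV = nRT: V₁ = nRT₁/P₁ = 52.53 L.
V constant ⇒ P ∝ T: V₂ = V₁; P₂ = P₁·(T₂/T₁) = 1.281 bar.
T constant ⇒ Boyle's law P V = const: T₃ = T₂; V₃ = V₂·(P₂/P₃) = 17.42 L.

V₃ ≈ 17.4 L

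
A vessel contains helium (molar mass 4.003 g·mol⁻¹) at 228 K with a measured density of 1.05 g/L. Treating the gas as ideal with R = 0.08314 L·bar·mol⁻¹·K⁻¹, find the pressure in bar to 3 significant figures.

P ≈ 4.97 bar

ρ = PM/(RT) ⇒ P = ρRT/M = (1.05 × 0.08314 × 228.0) / 4.003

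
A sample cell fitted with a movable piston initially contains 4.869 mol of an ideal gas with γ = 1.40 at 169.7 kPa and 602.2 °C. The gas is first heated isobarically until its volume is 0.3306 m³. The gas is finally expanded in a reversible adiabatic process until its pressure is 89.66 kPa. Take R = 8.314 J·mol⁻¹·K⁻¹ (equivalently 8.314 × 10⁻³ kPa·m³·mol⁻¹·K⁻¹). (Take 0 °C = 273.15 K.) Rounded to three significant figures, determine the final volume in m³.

V₃ ≈ 0.521 m³

Convert: T₁ = 875.4 K.
From PV = nRT: V₁ = nRT₁/P₁ = 0.2088 m³.
P constant ⇒ V ∝ T: P₂ = P₁; T₂ = T₁·(V₂/V₁) = 1386 K.
Adiabatic (γ = 1.40), T V^(γ−1) and P V^γ constant: T₃ = T₂·(P₃/P₂)^((γ−1)/γ) = 1155 K; V₃ = V₂·(P₂/P₃)^(1/γ) = 0.5215 m³.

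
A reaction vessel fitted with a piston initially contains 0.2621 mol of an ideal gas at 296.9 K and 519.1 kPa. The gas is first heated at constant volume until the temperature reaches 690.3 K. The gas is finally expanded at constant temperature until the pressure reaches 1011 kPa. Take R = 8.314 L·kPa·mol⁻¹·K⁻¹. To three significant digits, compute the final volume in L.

V₃ ≈ 1.49 L

From PV = nRT: V₁ = nRT₁/P₁ = 1.246 L.
V constant ⇒ P ∝ T: V₂ = V₁; P₂ = P₁·(T₂/T₁) = 1207 kPa.
Isothermal, so P V is constant: T₃ = T₂; V₃ = V₂·(P₂/P₃) = 1.488 L.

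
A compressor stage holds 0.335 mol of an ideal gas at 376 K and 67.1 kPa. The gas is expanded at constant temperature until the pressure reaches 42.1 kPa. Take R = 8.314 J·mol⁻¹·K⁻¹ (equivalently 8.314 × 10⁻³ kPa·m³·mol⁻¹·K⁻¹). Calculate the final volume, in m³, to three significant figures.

From PV = nRT: V₁ = nRT₁/P₁ = 0.01561 m³.
Isothermal, so P V is constant: T₂ = T₁; V₂ = V₁·(P₁/P₂) = 0.02487 m³.

V₂ ≈ 0.0249 m³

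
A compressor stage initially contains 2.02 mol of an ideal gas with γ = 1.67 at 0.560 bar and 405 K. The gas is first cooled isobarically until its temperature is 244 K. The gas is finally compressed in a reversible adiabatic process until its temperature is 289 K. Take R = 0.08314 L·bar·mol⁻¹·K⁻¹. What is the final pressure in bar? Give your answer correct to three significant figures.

From PV = nRT: V₁ = nRT₁/P₁ = 121.5 L.
Isobaric, so V/T is constant: P₂ = P₁; V₂ = V₁·(T₂/T₁) = 73.18 L.
Reversible adiabatic, γ = 1.67: P₃ = P₂·(T₃/T₂)^(γ/(γ−1)) = 0.8539 bar; V₃ = V₂·(T₂/T₃)^(1/(γ−1)) = 56.84 L.

P₃ ≈ 0.854 bar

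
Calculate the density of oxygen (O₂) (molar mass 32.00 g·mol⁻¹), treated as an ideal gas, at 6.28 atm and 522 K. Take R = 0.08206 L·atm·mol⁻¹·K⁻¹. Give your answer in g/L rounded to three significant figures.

ρ ≈ 4.69 g/L

ρ = PM/(RT) = (6.28 × 32.00) / (0.08206 × 522.0)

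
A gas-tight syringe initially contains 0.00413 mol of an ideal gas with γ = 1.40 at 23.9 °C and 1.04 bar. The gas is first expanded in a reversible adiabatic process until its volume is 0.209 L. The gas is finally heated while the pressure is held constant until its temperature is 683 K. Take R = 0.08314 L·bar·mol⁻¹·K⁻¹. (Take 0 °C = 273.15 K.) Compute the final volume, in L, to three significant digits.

Convert: T₁ = 297.0 K.
From PV = nRT: V₁ = nRT₁/P₁ = 0.09807 L.
Adiabatic (γ = 1.40), T V^(γ−1) and P V^γ constant: T₂ = T₁·(V₁/V₂)^(γ−1) = 219.5 K; P₂ = P₁·(V₁/V₂)^γ = 0.3606 bar.
Isobaric, so V/T is constant: P₃ = P₂; V₃ = V₂·(T₃/T₂) = 0.6504 L.

V₃ ≈ 0.650 L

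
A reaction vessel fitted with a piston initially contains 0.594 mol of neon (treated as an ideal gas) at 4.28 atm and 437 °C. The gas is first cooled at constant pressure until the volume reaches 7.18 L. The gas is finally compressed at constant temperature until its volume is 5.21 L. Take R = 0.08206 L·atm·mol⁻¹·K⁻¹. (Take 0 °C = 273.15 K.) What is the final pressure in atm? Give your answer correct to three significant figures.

P₃ ≈ 5.90 atm

Convert: T₁ = 710.1 K.
From PV = nRT: V₁ = nRT₁/P₁ = 8.088 L.
Isobaric, so V/T is constant: P₂ = P₁; T₂ = T₁·(V₂/V₁) = 630.4 K.
Isothermal, so P V is constant: T₃ = T₂; P₃ = P₂·(V₂/V₃) = 5.898 atm.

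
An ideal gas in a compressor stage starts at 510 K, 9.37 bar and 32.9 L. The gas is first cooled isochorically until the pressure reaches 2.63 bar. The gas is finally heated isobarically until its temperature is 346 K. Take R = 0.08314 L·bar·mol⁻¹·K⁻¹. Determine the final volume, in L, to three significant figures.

Isochoric, so P/T is constant: V₂ = V₁; T₂ = T₁·(P₂/P₁) = 143.1 K.
Isobaric, so V/T is constant: P₃ = P₂; V₃ = V₂·(T₃/T₂) = 79.52 L.

V₃ ≈ 79.5 L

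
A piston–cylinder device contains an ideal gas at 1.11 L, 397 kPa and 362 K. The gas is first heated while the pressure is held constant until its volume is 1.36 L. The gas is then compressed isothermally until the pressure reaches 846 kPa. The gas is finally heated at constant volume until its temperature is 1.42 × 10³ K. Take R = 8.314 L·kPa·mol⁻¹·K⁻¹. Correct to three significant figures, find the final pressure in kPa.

P₄ ≈ 2.71e+03 kPa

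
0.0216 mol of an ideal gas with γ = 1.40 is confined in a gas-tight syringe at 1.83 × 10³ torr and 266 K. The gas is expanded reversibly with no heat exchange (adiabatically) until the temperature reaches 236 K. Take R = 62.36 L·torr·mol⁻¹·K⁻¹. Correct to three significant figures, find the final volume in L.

From PV = nRT: V₁ = nRT₁/P₁ = 0.1958 L.
Reversible adiabatic, γ = 1.40: P₂ = P₁·(T₂/T₁)^(γ/(γ−1)) = 1204 torr; V₂ = V₁·(T₁/T₂)^(1/(γ−1)) = 0.2641 L.

V₂ ≈ 0.264 L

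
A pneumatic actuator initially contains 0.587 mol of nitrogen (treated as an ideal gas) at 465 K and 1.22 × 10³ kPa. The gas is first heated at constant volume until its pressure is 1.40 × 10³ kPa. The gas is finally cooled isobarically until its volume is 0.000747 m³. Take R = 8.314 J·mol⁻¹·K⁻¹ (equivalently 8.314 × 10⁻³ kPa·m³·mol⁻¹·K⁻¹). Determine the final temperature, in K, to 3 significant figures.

From PV = nRT: V₁ = nRT₁/P₁ = 0.001860 m³.
Isochoric, so P/T is constant: V₂ = V₁; T₂ = T₁·(P₂/P₁) = 533.6 K.
Isobaric, so V/T is constant: P₃ = P₂; T₃ = T₂·(V₃/V₂) = 214.3 K.

T₃ ≈ 214 K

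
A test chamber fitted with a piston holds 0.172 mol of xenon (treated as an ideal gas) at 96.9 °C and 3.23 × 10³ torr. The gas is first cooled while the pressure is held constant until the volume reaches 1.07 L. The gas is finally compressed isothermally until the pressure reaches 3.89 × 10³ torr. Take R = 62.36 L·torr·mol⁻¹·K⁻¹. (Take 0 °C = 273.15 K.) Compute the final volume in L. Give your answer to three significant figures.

Convert: T₁ = 370.0 K.
From PV = nRT: V₁ = nRT₁/P₁ = 1.229 L.
P constant ⇒ V ∝ T: P₂ = P₁; T₂ = T₁·(V₂/V₁) = 322.2 K.
Isothermal, so P V is constant: T₃ = T₂; V₃ = V₂·(P₂/P₃) = 0.8885 L.

V₃ ≈ 0.888 L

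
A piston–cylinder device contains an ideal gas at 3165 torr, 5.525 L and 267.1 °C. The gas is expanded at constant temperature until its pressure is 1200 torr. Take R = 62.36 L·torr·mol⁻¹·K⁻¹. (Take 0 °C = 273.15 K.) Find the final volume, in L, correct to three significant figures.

Convert: T₁ = 540.2 K.
T constant ⇒ Boyle's law P V = const: T₂ = T₁; V₂ = V₁·(P₁/P₂) = 14.57 L.

V₂ ≈ 14.6 L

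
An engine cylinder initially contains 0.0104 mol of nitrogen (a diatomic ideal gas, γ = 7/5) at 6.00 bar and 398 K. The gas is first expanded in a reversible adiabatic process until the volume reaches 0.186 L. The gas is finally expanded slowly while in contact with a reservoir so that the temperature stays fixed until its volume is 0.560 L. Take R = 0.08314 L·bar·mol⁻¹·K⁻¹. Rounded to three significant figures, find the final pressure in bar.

P₃ ≈ 0.384 bar

From PV = nRT: V₁ = nRT₁/P₁ = 0.05736 L.
Adiabatic (γ = 7/5), T V^(γ−1) and P V^γ constant: T₂ = T₁·(V₁/V₂)^(γ−1) = 248.6 K; P₂ = P₁·(V₁/V₂)^γ = 1.156 bar.
Isothermal, so P V is constant: T₃ = T₂; P₃ = P₂·(V₂/V₃) = 0.3839 bar.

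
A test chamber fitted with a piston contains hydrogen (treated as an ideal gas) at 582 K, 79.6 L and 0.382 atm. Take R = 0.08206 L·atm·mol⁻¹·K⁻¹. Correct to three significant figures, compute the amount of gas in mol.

n ≈ 0.637 mol

PV = nRT ⇒ n = PV/(RT) = (0.382 × 79.6) / (0.08206 × 582)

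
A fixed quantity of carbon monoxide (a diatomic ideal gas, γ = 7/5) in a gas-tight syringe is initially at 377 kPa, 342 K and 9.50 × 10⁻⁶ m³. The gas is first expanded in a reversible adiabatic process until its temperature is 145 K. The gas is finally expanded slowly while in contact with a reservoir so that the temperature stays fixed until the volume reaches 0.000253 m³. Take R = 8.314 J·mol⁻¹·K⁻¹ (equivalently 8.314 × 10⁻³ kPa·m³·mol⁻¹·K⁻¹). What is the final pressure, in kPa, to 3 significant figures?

P₃ ≈ 6.00 kPa

Reversible adiabatic, γ = 7/5: P₂ = P₁·(T₂/T₁)^(γ/(γ−1)) = 18.71 kPa; V₂ = V₁·(T₁/T₂)^(1/(γ−1)) = 8.117e-05 m³.
Isothermal, so P V is constant: T₃ = T₂; P₃ = P₂·(V₂/V₃) = 6.002 kPa.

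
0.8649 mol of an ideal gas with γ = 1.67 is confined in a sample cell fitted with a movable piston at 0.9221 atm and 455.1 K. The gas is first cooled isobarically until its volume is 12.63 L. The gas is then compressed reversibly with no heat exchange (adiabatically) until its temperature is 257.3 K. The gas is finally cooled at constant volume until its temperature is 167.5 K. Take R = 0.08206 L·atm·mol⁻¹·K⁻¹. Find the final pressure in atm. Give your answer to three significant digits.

From PV = nRT: V₁ = nRT₁/P₁ = 35.03 L.
P constant ⇒ V ∝ T: P₂ = P₁; T₂ = T₁·(V₂/V₁) = 164.1 K.
Reversible adiabatic, γ = 1.67: P₃ = P₂·(T₃/T₂)^(γ/(γ−1)) = 2.830 atm; V₃ = V₂·(T₂/T₃)^(1/(γ−1)) = 6.454 L.
Isochoric, so P/T is constant: V₄ = V₃; P₄ = P₃·(T₄/T₃) = 1.842 atm.

P₄ ≈ 1.84 atm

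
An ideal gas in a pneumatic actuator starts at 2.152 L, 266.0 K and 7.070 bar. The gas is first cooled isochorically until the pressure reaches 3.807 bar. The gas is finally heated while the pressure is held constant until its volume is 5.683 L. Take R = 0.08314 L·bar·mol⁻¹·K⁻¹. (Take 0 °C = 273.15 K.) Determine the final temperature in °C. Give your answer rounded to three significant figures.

T₃ ≈ 105 °C

Isochoric, so P/T is constant: V₂ = V₁; T₂ = T₁·(P₂/P₁) = 143.2 K.
Isobaric, so V/T is constant: P₃ = P₂; T₃ = T₂·(V₃/V₂) = 378.3 K.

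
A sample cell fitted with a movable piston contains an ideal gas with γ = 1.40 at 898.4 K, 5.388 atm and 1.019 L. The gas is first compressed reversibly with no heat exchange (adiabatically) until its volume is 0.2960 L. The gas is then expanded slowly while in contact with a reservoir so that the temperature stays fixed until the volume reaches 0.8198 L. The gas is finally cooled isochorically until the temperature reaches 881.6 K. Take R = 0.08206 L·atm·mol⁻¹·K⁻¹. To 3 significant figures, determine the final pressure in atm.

P₄ ≈ 6.57 atm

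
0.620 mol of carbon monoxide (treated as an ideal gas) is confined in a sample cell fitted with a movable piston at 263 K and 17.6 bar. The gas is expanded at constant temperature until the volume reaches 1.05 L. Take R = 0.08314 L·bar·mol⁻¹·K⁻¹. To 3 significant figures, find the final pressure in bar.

From PV = nRT: V₁ = nRT₁/P₁ = 0.7703 L.
T constant ⇒ Boyle's law P V = const: T₂ = T₁; P₂ = P₁·(V₁/V₂) = 12.91 bar.

P₂ ≈ 12.9 bar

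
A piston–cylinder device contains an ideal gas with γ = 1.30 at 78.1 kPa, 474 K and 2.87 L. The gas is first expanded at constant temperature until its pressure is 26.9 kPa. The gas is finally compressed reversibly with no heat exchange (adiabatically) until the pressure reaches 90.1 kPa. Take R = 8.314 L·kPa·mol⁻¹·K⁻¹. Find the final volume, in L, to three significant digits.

V₃ ≈ 3.29 L

Isothermal, so P V is constant: T₂ = T₁; V₂ = V₁·(P₁/P₂) = 8.333 L.
Reversible adiabatic, γ = 1.30: T₃ = T₂·(P₃/P₂)^((γ−1)/γ) = 626.5 K; V₃ = V₂·(P₂/P₃)^(1/γ) = 3.288 L.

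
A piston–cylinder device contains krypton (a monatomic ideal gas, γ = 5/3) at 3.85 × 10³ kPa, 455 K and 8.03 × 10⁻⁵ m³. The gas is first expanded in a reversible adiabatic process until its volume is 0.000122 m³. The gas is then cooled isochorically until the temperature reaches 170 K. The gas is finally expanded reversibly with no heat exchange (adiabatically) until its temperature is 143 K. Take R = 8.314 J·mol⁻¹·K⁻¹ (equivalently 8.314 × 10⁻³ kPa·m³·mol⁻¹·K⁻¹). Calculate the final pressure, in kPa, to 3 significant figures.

Reversible adiabatic, γ = 5/3: T₂ = T₁·(V₁/V₂)^(γ−1) = 344.3 K; P₂ = P₁·(V₁/V₂)^γ = 1917 kPa.
Isochoric, so P/T is constant: V₃ = V₂; P₃ = P₂·(T₃/T₂) = 946.8 kPa.
Adiabatic (γ = 5/3), T V^(γ−1) and P V^γ constant: P₄ = P₃·(T₄/T₃)^(γ/(γ−1)) = 614.4 kPa; V₄ = V₃·(T₃/T₄)^(1/(γ−1)) = 0.0001581 m³.

P₄ ≈ 614 kPa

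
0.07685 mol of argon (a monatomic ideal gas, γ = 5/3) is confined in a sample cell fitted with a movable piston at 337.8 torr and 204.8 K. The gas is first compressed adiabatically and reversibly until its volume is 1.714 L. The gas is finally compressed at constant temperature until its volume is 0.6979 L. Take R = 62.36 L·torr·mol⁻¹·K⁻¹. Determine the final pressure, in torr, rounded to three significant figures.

P₃ ≈ 2.00e+03 torr

From PV = nRT: V₁ = nRT₁/P₁ = 2.905 L.
Reversible adiabatic, γ = 5/3: T₂ = T₁·(V₁/V₂)^(γ−1) = 291.2 K; P₂ = P₁·(V₁/V₂)^γ = 814.1 torr.
T constant ⇒ Boyle's law P V = const: T₃ = T₂; P₃ = P₂·(V₂/V₃) = 1999 torr.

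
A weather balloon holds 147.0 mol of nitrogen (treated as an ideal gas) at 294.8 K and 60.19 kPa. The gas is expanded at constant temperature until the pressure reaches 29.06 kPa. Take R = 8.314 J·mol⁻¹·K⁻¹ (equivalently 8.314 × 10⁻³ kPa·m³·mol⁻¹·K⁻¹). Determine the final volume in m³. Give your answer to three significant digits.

From PV = nRT: V₁ = nRT₁/P₁ = 5.986 m³.
Isothermal, so P V is constant: T₂ = T₁; V₂ = V₁·(P₁/P₂) = 12.40 m³.

V₂ ≈ 12.4 m³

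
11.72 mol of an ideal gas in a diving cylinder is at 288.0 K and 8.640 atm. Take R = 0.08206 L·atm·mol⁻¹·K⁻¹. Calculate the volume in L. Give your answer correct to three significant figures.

PV = nRT ⇒ V = nRT/P = (11.72 × 0.08206 × 288.0) / 8.640

V ≈ 32.1 L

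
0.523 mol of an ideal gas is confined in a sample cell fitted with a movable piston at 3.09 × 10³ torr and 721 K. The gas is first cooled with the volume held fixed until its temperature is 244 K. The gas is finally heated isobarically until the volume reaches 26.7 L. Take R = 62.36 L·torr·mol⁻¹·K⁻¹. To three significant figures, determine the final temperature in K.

From PV = nRT: V₁ = nRT₁/P₁ = 7.610 L.
Isochoric, so P/T is constant: V₂ = V₁; P₂ = P₁·(T₂/T₁) = 1046 torr.
P constant ⇒ V ∝ T: P₃ = P₂; T₃ = T₂·(V₃/V₂) = 856.1 K.

T₃ ≈ 856 K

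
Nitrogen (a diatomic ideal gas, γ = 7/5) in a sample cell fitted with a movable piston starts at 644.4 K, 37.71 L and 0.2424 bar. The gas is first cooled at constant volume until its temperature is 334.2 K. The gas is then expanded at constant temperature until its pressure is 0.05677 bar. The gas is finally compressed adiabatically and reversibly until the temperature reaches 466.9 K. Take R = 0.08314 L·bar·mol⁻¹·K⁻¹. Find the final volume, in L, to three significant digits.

Isochoric, so P/T is constant: V₂ = V₁; P₂ = P₁·(T₂/T₁) = 0.1257 bar.
Isothermal, so P V is constant: T₃ = T₂; V₃ = V₂·(P₂/P₃) = 83.51 L.
Adiabatic (γ = 7/5), T V^(γ−1) and P V^γ constant: P₄ = P₃·(T₄/T₃)^(γ/(γ−1)) = 0.1830 bar; V₄ = V₃·(T₃/T₄)^(1/(γ−1)) = 36.20 L.

V₄ ≈ 36.2 L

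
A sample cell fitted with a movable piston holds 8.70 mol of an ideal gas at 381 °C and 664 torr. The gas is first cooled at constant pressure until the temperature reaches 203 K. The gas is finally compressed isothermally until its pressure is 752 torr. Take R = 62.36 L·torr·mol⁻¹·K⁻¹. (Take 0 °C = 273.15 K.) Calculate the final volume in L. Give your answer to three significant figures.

V₃ ≈ 146 L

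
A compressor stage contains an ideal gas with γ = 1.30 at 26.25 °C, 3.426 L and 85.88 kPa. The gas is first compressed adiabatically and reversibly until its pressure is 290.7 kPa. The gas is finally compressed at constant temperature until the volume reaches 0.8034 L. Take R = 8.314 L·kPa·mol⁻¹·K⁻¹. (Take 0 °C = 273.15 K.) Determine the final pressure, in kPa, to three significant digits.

P₃ ≈ 485 kPa

Convert: T₁ = 299.4 K.
Reversible adiabatic, γ = 1.30: T₂ = T₁·(P₂/P₁)^((γ−1)/γ) = 396.7 K; V₂ = V₁·(P₁/P₂)^(1/γ) = 1.341 L.
Isothermal, so P V is constant: T₃ = T₂; P₃ = P₂·(V₂/V₃) = 485.2 kPa.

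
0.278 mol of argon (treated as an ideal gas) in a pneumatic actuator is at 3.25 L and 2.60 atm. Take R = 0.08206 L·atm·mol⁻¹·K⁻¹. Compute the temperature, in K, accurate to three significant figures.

T ≈ 370 K

PV = nRT ⇒ T = PV/(nR) = (2.60 × 3.25) / (0.278 × 0.08206)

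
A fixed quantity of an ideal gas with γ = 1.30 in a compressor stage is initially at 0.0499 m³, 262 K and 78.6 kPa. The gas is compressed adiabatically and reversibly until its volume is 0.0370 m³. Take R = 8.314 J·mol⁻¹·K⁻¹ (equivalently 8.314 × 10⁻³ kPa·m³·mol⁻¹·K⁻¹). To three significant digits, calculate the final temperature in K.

Reversible adiabatic, γ = 1.30: T₂ = T₁·(V₁/V₂)^(γ−1) = 286.6 K; P₂ = P₁·(V₁/V₂)^γ = 116.0 kPa.

T₂ ≈ 287 K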